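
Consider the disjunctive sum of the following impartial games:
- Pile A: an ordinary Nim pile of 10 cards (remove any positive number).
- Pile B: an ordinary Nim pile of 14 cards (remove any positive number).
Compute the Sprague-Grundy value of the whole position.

4

Pile A is a plain Nim pile of size 10, so its Grundy value is 10.
Pile B is a plain Nim pile of size 14, so its Grundy value is 14.
The value of a disjunctive sum is the nim-sum of the parts.
Combined value = 10 ⊕ 14 = 4.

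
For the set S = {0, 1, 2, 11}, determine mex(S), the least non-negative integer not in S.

3

The values 0, 1, 2 are all present; 3 is the first non-negative integer missing from the set.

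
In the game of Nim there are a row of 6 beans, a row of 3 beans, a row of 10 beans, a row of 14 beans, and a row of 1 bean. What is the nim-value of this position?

0

Compute the nim-sum pairwise:
6 ⊕ 3 = 5
5 ⊕ 10 = 15
15 ⊕ 14 = 1
1 ⊕ 1 = 0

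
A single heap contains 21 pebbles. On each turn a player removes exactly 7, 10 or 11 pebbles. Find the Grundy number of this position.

0

Grundy values for subtraction set {7, 10, 11}:
k:     0  1  2  3  4  5  6  7  8  9 10 11 12 13 14 15 16 17 18 19 20 21
g(k):  0  0  0  0  0  0  0  1  1  1  1  1  1  1  2  2  2  2  0  0  0  0
So g(21) = 0.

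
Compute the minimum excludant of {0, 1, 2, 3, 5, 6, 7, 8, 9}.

4

The values 0, 1, 2, 3 are all present; 4 is the first non-negative integer missing from the set.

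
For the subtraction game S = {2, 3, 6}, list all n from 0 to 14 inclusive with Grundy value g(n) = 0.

0, 1, 5, 9, 10, 14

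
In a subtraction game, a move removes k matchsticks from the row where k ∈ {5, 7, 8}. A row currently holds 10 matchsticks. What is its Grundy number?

Compute g(0), g(1), … for moves {5, 7, 8}:
g(0) = mex{} = 0
g(1) = mex{} = 0
g(2) = mex{} = 0
g(3) = mex{} = 0
g(4) = mex{} = 0
g(5) = mex{0} = 1
g(6) = mex{0} = 1
g(7) = mex{0} = 1
g(8) = mex{0} = 1
g(9) = mex{0} = 1
g(10) = mex{0,1} = 2
So g(10) = 2.

2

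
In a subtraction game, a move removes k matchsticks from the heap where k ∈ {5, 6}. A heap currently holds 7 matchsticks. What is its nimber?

1

Build the Grundy sequence with g(k) = mex{g(k−s) : s ∈ {5, 6}, s ≤ k}:
g(0) = mex{} = 0
g(1) = mex{} = 0
g(2) = mex{} = 0
g(3) = mex{} = 0
g(4) = mex{} = 0
g(5) = mex{0} = 1
g(6) = mex{0} = 1
g(7) = mex{0} = 1
So g(7) = 1.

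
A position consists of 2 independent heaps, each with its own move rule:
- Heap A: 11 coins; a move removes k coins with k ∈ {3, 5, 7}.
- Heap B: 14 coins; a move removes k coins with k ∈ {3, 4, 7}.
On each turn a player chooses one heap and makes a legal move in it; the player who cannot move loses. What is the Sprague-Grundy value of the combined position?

For heap A, compute g(0), g(1), … with moves {3, 5, 7}:
k:     0  1  2  3  4  5  6  7  8  9 10 11
g(k):  0  0  0  1  1  1  2  2  2  3  0  0
So g(11) = 0.
Grundy values for heap B (subtraction set {3, 4, 7}):
g(0) = mex{} = 0
g(1) = mex{} = 0
g(2) = mex{} = 0
g(3) = mex{0} = 1
g(4) = mex{0} = 1
g(5) = mex{0} = 1
g(6) = mex{0,1} = 2
g(7) = mex{0,1} = 2
g(8) = mex{0,1} = 2
g(9) = mex{0,1,2} = 3
g(10) = mex{1,2} = 0
g(11) = mex{1,2} = 0
g(12) = mex{1,2,3} = 0
g(13) = mex{0,2,3} = 1
g(14) = mex{0,2} = 1
So g(14) = 1.
By the Sprague-Grundy theorem, the Grundy value of a sum of independent games is the XOR of the component values.
Combined value = 0 XOR 1 = 1.

1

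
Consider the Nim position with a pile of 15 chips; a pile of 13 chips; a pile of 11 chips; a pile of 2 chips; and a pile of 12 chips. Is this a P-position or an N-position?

N-position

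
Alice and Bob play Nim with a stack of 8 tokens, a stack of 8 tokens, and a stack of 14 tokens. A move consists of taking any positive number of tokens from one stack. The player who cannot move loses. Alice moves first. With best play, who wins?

In binary:
  1000  (8)
  1000  (8)
  1110  (14)
  ----
  1110  (14)
The nim-sum is 14 ≠ 0, so this is an N-position: the player to move can win; Alice has a winning move.

Alice wins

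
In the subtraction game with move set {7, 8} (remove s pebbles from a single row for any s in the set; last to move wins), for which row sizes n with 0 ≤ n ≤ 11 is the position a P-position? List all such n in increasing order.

0, 1, 2, 3, 4, 5, 6

Build the Grundy sequence with g(k) = mex{g(k−s) : s ∈ {7, 8}, s ≤ k}:
k:     0  1  2  3  4  5  6  7  8  9 10 11
g(k):  0  0  0  0  0  0  0  1  1  1  1  1
The P-positions (g = 0) in 0..11 are 0, 1, 2, 3, 4, 5, 6.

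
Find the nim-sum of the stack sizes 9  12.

5

In binary:
  1001  (9)
  1100  (12)
  ----
  0101  (5)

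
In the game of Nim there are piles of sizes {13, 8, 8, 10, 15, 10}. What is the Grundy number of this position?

2

Compute the nim-sum pairwise:
13 ⊕ 8 = 5
5 ⊕ 8 = 13
13 ⊕ 10 = 7
7 ⊕ 15 = 8
8 ⊕ 10 = 2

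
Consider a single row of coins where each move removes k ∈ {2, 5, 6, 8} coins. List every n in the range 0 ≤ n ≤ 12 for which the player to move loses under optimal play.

0, 1, 4, 11

Compute g(0), g(1), … for moves {2, 5, 6, 8}:
g(0) = mex{} = 0
g(1) = mex{} = 0
g(2) = mex{0} = 1
g(3) = mex{0} = 1
g(4) = mex{1} = 0
g(5) = mex{0,1} = 2
g(6) = mex{0} = 1
g(7) = mex{0,1,2} = 3
g(8) = mex{0,1} = 2
g(9) = mex{0,1,3} = 2
g(10) = mex{0,1,2} = 3
g(11) = mex{1,2} = 0
g(12) = mex{0,1,3} = 2
The P-positions (g = 0) in 0..12 are 0, 1, 4, 11.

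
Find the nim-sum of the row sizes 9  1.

Compute the nim-sum pairwise:
9 XOR 1 = 8

8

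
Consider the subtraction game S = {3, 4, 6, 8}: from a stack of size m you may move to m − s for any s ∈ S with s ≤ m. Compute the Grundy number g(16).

1

Compute g(0), g(1), … for moves {3, 4, 6, 8}:
k:     0  1  2  3  4  5  6  7  8  9 10 11 12 13 14 15 16
g(k):  0  0  0  1  1  1  2  2  2  3  3  0  0  0  1  1  1
So g(16) = 1.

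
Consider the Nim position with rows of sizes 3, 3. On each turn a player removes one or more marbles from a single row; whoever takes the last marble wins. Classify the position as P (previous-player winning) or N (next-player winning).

Nim-sum: 3 ^ 3 = 0.
The nim-sum is 0, so this is a P-position: the player to move is in a losing position under optimal play.

P-position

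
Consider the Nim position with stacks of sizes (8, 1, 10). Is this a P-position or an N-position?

N-position

Nim-sum: 8 ^ 1 ^ 10 = 3.
The nim-sum is 3 ≠ 0, so this is an N-position: the player to move can win.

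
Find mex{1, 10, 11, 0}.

2

The values 0, 1 are all present; 2 is the first non-negative integer missing from the set.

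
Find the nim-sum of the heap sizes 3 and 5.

Compute the nim-sum pairwise:
3 XOR 5 = 6

6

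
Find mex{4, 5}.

0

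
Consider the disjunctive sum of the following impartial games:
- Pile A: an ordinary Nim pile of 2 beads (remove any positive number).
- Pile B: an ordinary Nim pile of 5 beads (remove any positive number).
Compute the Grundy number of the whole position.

Pile A is a plain Nim pile of size 2, so its Grundy value is 2.
Pile B is a plain Nim pile of size 5, so its Grundy value is 5.
By the Sprague-Grundy theorem, the Grundy value of a sum of independent games is the XOR of the component values.
Combined value = 2 ⊕ 5 = 7.

7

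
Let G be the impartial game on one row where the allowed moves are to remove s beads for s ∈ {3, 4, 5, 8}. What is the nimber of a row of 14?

1

Build the Grundy sequence with g(k) = mex{g(k−s) : s ∈ {3, 4, 5, 8}, s ≤ k}:
g(0) = mex{} = 0
g(1) = mex{} = 0
g(2) = mex{} = 0
g(3) = mex{0} = 1
g(4) = mex{0} = 1
g(5) = mex{0} = 1
g(6) = mex{0,1} = 2
g(7) = mex{0,1} = 2
g(8) = mex{0,1} = 2
g(9) = mex{0,1,2} = 3
g(10) = mex{0,1,2} = 3
g(11) = mex{1,2} = 0
g(12) = mex{1,2,3} = 0
g(13) = mex{1,2,3} = 0
g(14) = mex{0,2,3} = 1
So g(14) = 1.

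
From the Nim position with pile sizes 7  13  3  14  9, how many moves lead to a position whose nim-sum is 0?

In binary:
  0111  (7)
  1101  (13)
  0011  (3)
  1110  (14)
  1001  (9)
  ----
  1110  (14)
The overall nim-sum is X = 14. A pile of size p has a winning move iff p XOR X < p (reduce it to p XOR X).
  7: 7 XOR 14 = 9 ≥ 7 — no move.
  13: 13 XOR 14 = 3 < 13 — winning move (to 3).
  3: 3 XOR 14 = 13 ≥ 3 — no move.
  14: 14 XOR 14 = 0 < 14 — winning move (to 0).
  9: 9 XOR 14 = 7 < 9 — winning move (to 7).
That gives 3 winning moves.

3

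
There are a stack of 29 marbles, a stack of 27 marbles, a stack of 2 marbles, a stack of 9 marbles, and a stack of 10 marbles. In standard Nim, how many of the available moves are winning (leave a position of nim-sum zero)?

Compute the nim-sum pairwise:
29 ⊕ 27 = 6
6 ⊕ 2 = 4
4 ⊕ 9 = 13
13 ⊕ 10 = 7
The overall nim-sum is X = 7. A stack of size p has a winning move iff p XOR X < p (reduce it to p XOR X).
  29: 29 XOR 7 = 26 < 29 — winning move (to 26).
  27: 27 XOR 7 = 28 ≥ 27 — no move.
  2: 2 XOR 7 = 5 ≥ 2 — no move.
  9: 9 XOR 7 = 14 ≥ 9 — no move.
  10: 10 XOR 7 = 13 ≥ 10 — no move.
That gives 1 winning move.

1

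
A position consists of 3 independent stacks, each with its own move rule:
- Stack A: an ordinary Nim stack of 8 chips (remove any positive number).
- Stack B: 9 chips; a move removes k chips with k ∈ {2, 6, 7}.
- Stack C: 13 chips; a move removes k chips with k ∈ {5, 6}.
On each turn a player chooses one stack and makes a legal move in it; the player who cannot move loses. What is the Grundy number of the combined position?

Stack A is a plain Nim stack of size 8, so its Grundy value is 8.
Build the Grundy sequence for stack B with g(k) = mex{g(k−s) : s ∈ {2, 6, 7}, s ≤ k}:
k:     0  1  2  3  4  5  6  7  8  9
g(k):  0  0  1  1  0  0  1  1  2  0
So g(9) = 0.
Grundy values for stack C (subtraction set {5, 6}):
k:     0  1  2  3  4  5  6  7  8  9 10 11 12 13
g(k):  0  0  0  0  0  1  1  1  1  1  2  0  0  0
So g(13) = 0.
The value of a disjunctive sum is the nim-sum of the parts.
Combined value = 8 ⊕ 0 ⊕ 0 = 8.

8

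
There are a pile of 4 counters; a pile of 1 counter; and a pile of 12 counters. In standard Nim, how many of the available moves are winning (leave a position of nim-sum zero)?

Nim-sum: 4 ^ 1 ^ 12 = 9.
The overall nim-sum is X = 9. A pile of size p has a winning move iff p XOR X < p (reduce it to p XOR X).
  4: 4 XOR 9 = 13 ≥ 4 — no move.
  1: 1 XOR 9 = 8 ≥ 1 — no move.
  12: 12 XOR 9 = 5 < 12 — winning move (to 5).
That gives 1 winning move.

1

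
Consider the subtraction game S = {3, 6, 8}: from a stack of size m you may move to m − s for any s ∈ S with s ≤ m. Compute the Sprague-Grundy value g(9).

3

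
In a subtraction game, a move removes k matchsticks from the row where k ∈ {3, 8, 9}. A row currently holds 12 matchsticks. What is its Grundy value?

0

Grundy values for subtraction set {3, 8, 9}:
g(0) = mex{} = 0
g(1) = mex{} = 0
g(2) = mex{} = 0
g(3) = mex{0} = 1
g(4) = mex{0} = 1
g(5) = mex{0} = 1
g(6) = mex{1} = 0
g(7) = mex{1} = 0
g(8) = mex{0,1} = 2
g(9) = mex{0} = 1
g(10) = mex{0} = 1
g(11) = mex{0,1,2} = 3
g(12) = mex{1} = 0
So g(12) = 0.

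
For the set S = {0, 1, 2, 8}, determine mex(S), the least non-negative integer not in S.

3

The values 0, 1, 2 are all present; 3 is the first non-negative integer missing from the set.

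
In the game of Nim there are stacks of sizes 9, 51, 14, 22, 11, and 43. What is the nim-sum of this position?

Compute the nim-sum pairwise:
9 ^ 51 = 58
58 ^ 14 = 52
52 ^ 22 = 34
34 ^ 11 = 41
41 ^ 43 = 2

2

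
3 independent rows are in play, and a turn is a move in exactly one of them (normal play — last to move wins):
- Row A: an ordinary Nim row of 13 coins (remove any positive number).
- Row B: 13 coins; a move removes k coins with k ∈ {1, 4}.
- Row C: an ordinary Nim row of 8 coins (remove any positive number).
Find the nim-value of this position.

Row A is a plain Nim row of size 13, so its Grundy value is 13.
Build the Grundy sequence for row B with g(k) = mex{g(k−s) : s ∈ {1, 4}, s ≤ k}:
k:     0  1  2  3  4  5  6  7  8  9 10 11 12 13
g(k):  0  1  0  1  2  0  1  0  1  2  0  1  0  1
So g(13) = 1.
Row C is a plain Nim row of size 8, so its Grundy value is 8.
By the Sprague-Grundy theorem, the Grundy value of a sum of independent games is the XOR of the component values.
Combined value = 13 ⊕ 1 ⊕ 8 = 4.

4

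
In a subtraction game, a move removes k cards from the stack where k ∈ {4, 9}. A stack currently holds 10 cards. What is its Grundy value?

2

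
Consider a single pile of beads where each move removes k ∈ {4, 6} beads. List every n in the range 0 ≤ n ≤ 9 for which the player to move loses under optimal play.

0, 1, 2, 3

Compute g(0), g(1), … for moves {4, 6}:
k:     0  1  2  3  4  5  6  7  8  9
g(k):  0  0  0  0  1  1  1  1  2  2
The P-positions (g = 0) in 0..9 are 0, 1, 2, 3.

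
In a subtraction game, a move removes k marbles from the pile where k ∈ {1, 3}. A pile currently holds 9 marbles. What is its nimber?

Grundy values for subtraction set {1, 3}:
g(0) = mex{} = 0
g(1) = mex{0} = 1
g(2) = mex{1} = 0
g(3) = mex{0} = 1
g(4) = mex{1} = 0
g(5) = mex{0} = 1
g(6) = mex{1} = 0
g(7) = mex{0} = 1
g(8) = mex{1} = 0
g(9) = mex{0} = 1
So g(9) = 1.

1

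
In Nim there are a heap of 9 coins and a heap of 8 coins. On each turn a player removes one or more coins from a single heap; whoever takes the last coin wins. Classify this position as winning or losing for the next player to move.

Nim-sum: 9 ^ 8 = 1.
The nim-sum is 1 ≠ 0, so this is an N-position: the player to move can win.

Winning position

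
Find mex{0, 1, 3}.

2

The values 0, 1 are all present; 2 is the first non-negative integer missing from the set.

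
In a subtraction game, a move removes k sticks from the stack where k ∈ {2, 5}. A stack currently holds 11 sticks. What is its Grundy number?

Compute g(0), g(1), … for moves {2, 5}:
g(0) = mex{} = 0
g(1) = mex{} = 0
g(2) = mex{0} = 1
g(3) = mex{0} = 1
g(4) = mex{1} = 0
g(5) = mex{0,1} = 2
g(6) = mex{0} = 1
g(7) = mex{1,2} = 0
g(8) = mex{1} = 0
g(9) = mex{0} = 1
g(10) = mex{0,2} = 1
g(11) = mex{1} = 0
So g(11) = 0.

0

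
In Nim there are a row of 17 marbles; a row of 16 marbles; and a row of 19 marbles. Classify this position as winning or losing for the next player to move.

Winning position

Bitwise XOR of the heap sizes:
  10001  (17)
  10000  (16)
  10011  (19)
  -----
  10010  (18)
The nim-sum is 18 ≠ 0, so this is an N-position: the player to move can win.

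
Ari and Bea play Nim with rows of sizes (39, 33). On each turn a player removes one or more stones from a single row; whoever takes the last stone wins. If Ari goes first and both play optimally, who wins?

Ari wins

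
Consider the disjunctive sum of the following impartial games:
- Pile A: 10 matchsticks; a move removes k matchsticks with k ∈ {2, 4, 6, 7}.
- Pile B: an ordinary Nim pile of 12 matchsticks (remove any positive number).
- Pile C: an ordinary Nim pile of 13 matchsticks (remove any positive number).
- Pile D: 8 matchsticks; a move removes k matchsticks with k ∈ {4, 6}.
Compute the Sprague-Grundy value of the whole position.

Grundy values for pile A (subtraction set {2, 4, 6, 7}):
k:     0  1  2  3  4  5  6  7  8  9 10
g(k):  0  0  1  1  2  2  3  3  4  0  0
So g(10) = 0.
Pile B is a plain Nim pile of size 12, so its Grundy value is 12.
Pile C is a plain Nim pile of size 13, so its Grundy value is 13.
Grundy values for pile D (subtraction set {4, 6}):
g(0) = mex{} = 0
g(1) = mex{} = 0
g(2) = mex{} = 0
g(3) = mex{} = 0
g(4) = mex{0} = 1
g(5) = mex{0} = 1
g(6) = mex{0} = 1
g(7) = mex{0} = 1
g(8) = mex{0,1} = 2
So g(8) = 2.
By the Sprague-Grundy theorem, the Grundy value of a sum of independent games is the XOR of the component values.
Combined value = 0 XOR 12 XOR 13 XOR 2 = 3.

3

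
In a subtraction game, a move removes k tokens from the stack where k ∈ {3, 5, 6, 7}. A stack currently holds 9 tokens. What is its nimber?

3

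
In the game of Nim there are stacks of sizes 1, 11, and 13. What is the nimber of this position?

7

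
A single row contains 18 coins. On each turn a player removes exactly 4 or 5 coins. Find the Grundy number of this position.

Grundy values for subtraction set {4, 5}:
k:     0  1  2  3  4  5  6  7  8  9 10 11 12 13 14 15 16 17 18
g(k):  0  0  0  0  1  1  1  1  2  0  0  0  0  1  1  1  1  2  0
So g(18) = 0.

0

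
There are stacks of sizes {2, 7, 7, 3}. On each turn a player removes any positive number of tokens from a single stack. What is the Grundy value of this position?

Compute the nim-sum pairwise:
2 ^ 7 = 5
5 ^ 7 = 2
2 ^ 3 = 1

1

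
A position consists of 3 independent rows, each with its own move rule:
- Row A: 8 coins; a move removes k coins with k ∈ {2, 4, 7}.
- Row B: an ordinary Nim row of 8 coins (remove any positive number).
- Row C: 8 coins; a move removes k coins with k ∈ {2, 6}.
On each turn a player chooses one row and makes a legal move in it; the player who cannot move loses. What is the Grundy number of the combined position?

For row A, compute g(0), g(1), … with moves {2, 4, 7}:
k:     0  1  2  3  4  5  6  7  8
g(k):  0  0  1  1  2  2  0  3  1
So g(8) = 1.
Row B is a plain Nim row of size 8, so its Grundy value is 8.
For row C, compute g(0), g(1), … with moves {2, 6}:
g(0) = mex{} = 0
g(1) = mex{} = 0
g(2) = mex{0} = 1
g(3) = mex{0} = 1
g(4) = mex{1} = 0
g(5) = mex{1} = 0
g(6) = mex{0} = 1
g(7) = mex{0} = 1
g(8) = mex{1} = 0
So g(8) = 0.
By the Sprague-Grundy theorem, the Grundy value of a sum of independent games is the XOR of the component values.
Combined value = 1 ⊕ 8 ⊕ 0 = 9.

9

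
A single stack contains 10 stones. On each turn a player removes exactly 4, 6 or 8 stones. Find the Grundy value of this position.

Build the Grundy sequence with g(k) = mex{g(k−s) : s ∈ {4, 6, 8}, s ≤ k}:
g(0) = mex{} = 0
g(1) = mex{} = 0
g(2) = mex{} = 0
g(3) = mex{} = 0
g(4) = mex{0} = 1
g(5) = mex{0} = 1
g(6) = mex{0} = 1
g(7) = mex{0} = 1
g(8) = mex{0,1} = 2
g(9) = mex{0,1} = 2
g(10) = mex{0,1} = 2
So g(10) = 2.

2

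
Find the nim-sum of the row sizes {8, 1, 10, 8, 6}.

13

Bitwise XOR of the heap sizes:
  1000  (8)
  0001  (1)
  1010  (10)
  1000  (8)
  0110  (6)
  ----
  1101  (13)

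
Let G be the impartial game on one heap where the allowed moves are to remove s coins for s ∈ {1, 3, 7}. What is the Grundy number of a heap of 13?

1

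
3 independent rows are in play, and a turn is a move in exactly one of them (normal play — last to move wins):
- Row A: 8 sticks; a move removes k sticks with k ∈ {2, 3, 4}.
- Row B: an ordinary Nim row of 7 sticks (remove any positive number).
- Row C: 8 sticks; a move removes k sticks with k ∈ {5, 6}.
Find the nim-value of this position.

7

Grundy values for row A (subtraction set {2, 3, 4}):
k:     0  1  2  3  4  5  6  7  8
g(k):  0  0  1  1  2  2  0  0  1
So g(8) = 1.
Row B is a plain Nim row of size 7, so its Grundy value is 7.
Build the Grundy sequence for row C with g(k) = mex{g(k−s) : s ∈ {5, 6}, s ≤ k}:
g(0) = mex{} = 0
g(1) = mex{} = 0
g(2) = mex{} = 0
g(3) = mex{} = 0
g(4) = mex{} = 0
g(5) = mex{0} = 1
g(6) = mex{0} = 1
g(7) = mex{0} = 1
g(8) = mex{0} = 1
So g(8) = 1.
By the Sprague-Grundy theorem, the Grundy value of a sum of independent games is the XOR of the component values.
Combined value = 1 XOR 7 XOR 1 = 7.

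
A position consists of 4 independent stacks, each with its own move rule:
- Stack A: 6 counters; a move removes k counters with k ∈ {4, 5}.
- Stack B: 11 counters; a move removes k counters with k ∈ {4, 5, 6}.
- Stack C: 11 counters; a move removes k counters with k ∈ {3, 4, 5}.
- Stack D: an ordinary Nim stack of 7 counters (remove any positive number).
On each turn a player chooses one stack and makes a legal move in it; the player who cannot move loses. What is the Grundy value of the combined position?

7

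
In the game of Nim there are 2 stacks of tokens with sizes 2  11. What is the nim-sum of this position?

9

Compute the nim-sum pairwise:
2 ⊕ 11 = 9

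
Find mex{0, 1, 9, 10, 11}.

The values 0, 1 are all present; 2 is the first non-negative integer missing from the set.

2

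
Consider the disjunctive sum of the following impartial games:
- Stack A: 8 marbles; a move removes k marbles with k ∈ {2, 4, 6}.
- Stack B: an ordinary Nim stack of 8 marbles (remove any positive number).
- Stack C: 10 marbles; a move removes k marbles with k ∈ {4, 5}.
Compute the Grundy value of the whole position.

For stack A, compute g(0), g(1), … with moves {2, 4, 6}:
g(0) = mex{} = 0
g(1) = mex{} = 0
g(2) = mex{0} = 1
g(3) = mex{0} = 1
g(4) = mex{0,1} = 2
g(5) = mex{0,1} = 2
g(6) = mex{0,1,2} = 3
g(7) = mex{0,1,2} = 3
g(8) = mex{1,2,3} = 0
So g(8) = 0.
Stack B is a plain Nim stack of size 8, so its Grundy value is 8.
For stack C, compute g(0), g(1), … with moves {4, 5}:
g(0) = mex{} = 0
g(1) = mex{} = 0
g(2) = mex{} = 0
g(3) = mex{} = 0
g(4) = mex{0} = 1
g(5) = mex{0} = 1
g(6) = mex{0} = 1
g(7) = mex{0} = 1
g(8) = mex{0,1} = 2
g(9) = mex{1} = 0
g(10) = mex{1} = 0
So g(10) = 0.
The value of a disjunctive sum is the nim-sum of the parts.
Combined value = 0 XOR 8 XOR 0 = 8.

8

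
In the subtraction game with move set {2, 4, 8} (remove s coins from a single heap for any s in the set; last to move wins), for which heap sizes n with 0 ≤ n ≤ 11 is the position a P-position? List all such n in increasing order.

0, 1, 6, 7

Compute g(0), g(1), … for moves {2, 4, 8}:
g(0) = mex{} = 0
g(1) = mex{} = 0
g(2) = mex{0} = 1
g(3) = mex{0} = 1
g(4) = mex{0,1} = 2
g(5) = mex{0,1} = 2
g(6) = mex{1,2} = 0
g(7) = mex{1,2} = 0
g(8) = mex{0,2} = 1
g(9) = mex{0,2} = 1
g(10) = mex{0,1} = 2
g(11) = mex{0,1} = 2
The P-positions (g = 0) in 0..11 are 0, 1, 6, 7.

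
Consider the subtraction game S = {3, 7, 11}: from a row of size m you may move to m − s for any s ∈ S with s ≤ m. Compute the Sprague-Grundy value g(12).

Build the Grundy sequence with g(k) = mex{g(k−s) : s ∈ {3, 7, 11}, s ≤ k}:
g(0) = mex{} = 0
g(1) = mex{} = 0
g(2) = mex{} = 0
g(3) = mex{0} = 1
g(4) = mex{0} = 1
g(5) = mex{0} = 1
g(6) = mex{1} = 0
g(7) = mex{0,1} = 2
g(8) = mex{0,1} = 2
g(9) = mex{0} = 1
g(10) = mex{1,2} = 0
g(11) = mex{0,1,2} = 3
g(12) = mex{0,1} = 2
So g(12) = 2.

2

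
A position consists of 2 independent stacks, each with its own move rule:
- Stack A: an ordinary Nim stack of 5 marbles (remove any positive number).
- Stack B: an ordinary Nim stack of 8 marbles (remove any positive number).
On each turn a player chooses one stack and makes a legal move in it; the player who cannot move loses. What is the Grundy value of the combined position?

Stack A is a plain Nim stack of size 5, so its Grundy value is 5.
Stack B is a plain Nim stack of size 8, so its Grundy value is 8.
The value of a disjunctive sum is the nim-sum of the parts.
Combined value = 5 ⊕ 8 = 13.

13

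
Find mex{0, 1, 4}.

2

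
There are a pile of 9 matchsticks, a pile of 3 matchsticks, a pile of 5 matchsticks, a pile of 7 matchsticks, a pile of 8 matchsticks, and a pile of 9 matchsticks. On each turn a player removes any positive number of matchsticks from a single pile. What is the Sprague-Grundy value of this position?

9

Nim-sum: 9 XOR 3 XOR 5 XOR 7 XOR 8 XOR 9 = 9.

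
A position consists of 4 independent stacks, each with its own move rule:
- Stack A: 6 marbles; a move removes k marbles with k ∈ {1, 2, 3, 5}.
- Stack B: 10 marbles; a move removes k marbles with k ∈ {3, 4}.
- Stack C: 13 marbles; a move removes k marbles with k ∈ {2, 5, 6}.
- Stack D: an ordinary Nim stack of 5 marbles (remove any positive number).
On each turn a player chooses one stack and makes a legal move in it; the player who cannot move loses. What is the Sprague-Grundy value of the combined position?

For stack A, compute g(0), g(1), … with moves {1, 2, 3, 5}:
g(0) = mex{} = 0
g(1) = mex{0} = 1
g(2) = mex{0,1} = 2
g(3) = mex{0,1,2} = 3
g(4) = mex{1,2,3} = 0
g(5) = mex{0,2,3} = 1
g(6) = mex{0,1,3} = 2
So g(6) = 2.
For stack B, compute g(0), g(1), … with moves {3, 4}:
g(0) = mex{} = 0
g(1) = mex{} = 0
g(2) = mex{} = 0
g(3) = mex{0} = 1
g(4) = mex{0} = 1
g(5) = mex{0} = 1
g(6) = mex{0,1} = 2
g(7) = mex{1} = 0
g(8) = mex{1} = 0
g(9) = mex{1,2} = 0
g(10) = mex{0,2} = 1
So g(10) = 1.
Grundy values for stack C (subtraction set {2, 5, 6}):
k:     0  1  2  3  4  5  6  7  8  9 10 11 12 13
g(k):  0  0  1  1  0  2  1  3  0  2  1  0  0  1
So g(13) = 1.
Stack D is a plain Nim stack of size 5, so its Grundy value is 5.
By the Sprague-Grundy theorem, the Grundy value of a sum of independent games is the XOR of the component values.
Combined value = 2 XOR 1 XOR 1 XOR 5 = 7.

7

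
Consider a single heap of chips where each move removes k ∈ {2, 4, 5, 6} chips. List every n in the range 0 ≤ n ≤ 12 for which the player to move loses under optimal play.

0, 1, 8, 9

Build the Grundy sequence with g(k) = mex{g(k−s) : s ∈ {2, 4, 5, 6}, s ≤ k}:
g(0) = mex{} = 0
g(1) = mex{} = 0
g(2) = mex{0} = 1
g(3) = mex{0} = 1
g(4) = mex{0,1} = 2
g(5) = mex{0,1} = 2
g(6) = mex{0,1,2} = 3
g(7) = mex{0,1,2} = 3
g(8) = mex{1,2,3} = 0
g(9) = mex{1,2,3} = 0
g(10) = mex{0,2,3} = 1
g(11) = mex{0,2,3} = 1
g(12) = mex{0,1,3} = 2
The P-positions (g = 0) in 0..12 are 0, 1, 8, 9.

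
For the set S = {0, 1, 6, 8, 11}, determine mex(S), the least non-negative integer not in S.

The values 0, 1 are all present; 2 is the first non-negative integer missing from the set.

2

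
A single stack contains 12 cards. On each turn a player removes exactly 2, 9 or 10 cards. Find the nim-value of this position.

0

Compute g(0), g(1), … for moves {2, 9, 10}:
k:     0  1  2  3  4  5  6  7  8  9 10 11 12
g(k):  0  0  1  1  0  0  1  1  0  2  1  3  0
So g(12) = 0.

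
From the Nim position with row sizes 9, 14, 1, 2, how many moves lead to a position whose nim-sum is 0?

1

In binary:
  1001  (9)
  1110  (14)
  0001  (1)
  0010  (2)
  ----
  0100  (4)
The overall nim-sum is X = 4. A row of size p has a winning move iff p XOR X < p (reduce it to p XOR X).
  9: 9 XOR 4 = 13 ≥ 9 — no move.
  14: 14 XOR 4 = 10 < 14 — winning move (to 10).
  1: 1 XOR 4 = 5 ≥ 1 — no move.
  2: 2 XOR 4 = 6 ≥ 2 — no move.
That gives 1 winning move.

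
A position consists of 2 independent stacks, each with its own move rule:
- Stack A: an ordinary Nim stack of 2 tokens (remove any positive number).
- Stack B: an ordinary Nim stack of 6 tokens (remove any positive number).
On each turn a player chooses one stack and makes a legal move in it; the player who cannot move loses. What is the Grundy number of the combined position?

Stack A is a plain Nim stack of size 2, so its Grundy value is 2.
Stack B is a plain Nim stack of size 6, so its Grundy value is 6.
The value of a disjunctive sum is the nim-sum of the parts.
Combined value = 2 ⊕ 6 = 4.

4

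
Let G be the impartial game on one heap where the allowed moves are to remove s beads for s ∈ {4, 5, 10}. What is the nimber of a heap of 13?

1

Compute g(0), g(1), … for moves {4, 5, 10}:
g(0) = mex{} = 0
g(1) = mex{} = 0
g(2) = mex{} = 0
g(3) = mex{} = 0
g(4) = mex{0} = 1
g(5) = mex{0} = 1
g(6) = mex{0} = 1
g(7) = mex{0} = 1
g(8) = mex{0,1} = 2
g(9) = mex{1} = 0
g(10) = mex{0,1} = 2
g(11) = mex{0,1} = 2
g(12) = mex{0,1,2} = 3
g(13) = mex{0,2} = 1
So g(13) = 1.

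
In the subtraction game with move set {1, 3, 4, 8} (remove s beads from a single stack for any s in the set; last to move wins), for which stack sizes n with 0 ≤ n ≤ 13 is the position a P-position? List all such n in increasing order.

Compute g(0), g(1), … for moves {1, 3, 4, 8}:
k:     0  1  2  3  4  5  6  7  8  9 10 11 12 13
g(k):  0  1  0  1  2  3  2  0  1  0  1  2  3  2
The P-positions (g = 0) in 0..13 are 0, 2, 7, 9.

0, 2, 7, 9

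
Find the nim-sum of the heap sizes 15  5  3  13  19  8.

31

Compute the nim-sum pairwise:
15 ⊕ 5 = 10
10 ⊕ 3 = 9
9 ⊕ 13 = 4
4 ⊕ 19 = 23
23 ⊕ 8 = 31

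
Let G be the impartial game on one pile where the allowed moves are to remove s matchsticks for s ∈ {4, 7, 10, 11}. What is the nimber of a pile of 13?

3

Compute g(0), g(1), … for moves {4, 7, 10, 11}:
k:     0  1  2  3  4  5  6  7  8  9 10 11 12 13
g(k):  0  0  0  0  1  1  1  1  2  2  2  2  3  3
So g(13) = 3.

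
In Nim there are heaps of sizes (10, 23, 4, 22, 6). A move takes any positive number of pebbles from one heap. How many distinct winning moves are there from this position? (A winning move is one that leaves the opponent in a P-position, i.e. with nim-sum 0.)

Bitwise XOR of the heap sizes:
  01010  (10)
  10111  (23)
  00100  (4)
  10110  (22)
  00110  (6)
  -----
  01001  (9)
The overall nim-sum is X = 9. A heap of size p has a winning move iff p XOR X < p (reduce it to p XOR X).
  10: 10 XOR 9 = 3 < 10 — winning move (to 3).
  23: 23 XOR 9 = 30 ≥ 23 — no move.
  4: 4 XOR 9 = 13 ≥ 4 — no move.
  22: 22 XOR 9 = 31 ≥ 22 — no move.
  6: 6 XOR 9 = 15 ≥ 6 — no move.
That gives 1 winning move.

1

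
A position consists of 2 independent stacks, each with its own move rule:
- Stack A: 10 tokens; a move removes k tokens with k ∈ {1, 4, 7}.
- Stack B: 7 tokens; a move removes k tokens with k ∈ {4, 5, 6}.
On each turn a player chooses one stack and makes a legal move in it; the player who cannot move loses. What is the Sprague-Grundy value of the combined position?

1

For stack A, compute g(0), g(1), … with moves {1, 4, 7}:
g(0) = mex{} = 0
g(1) = mex{0} = 1
g(2) = mex{1} = 0
g(3) = mex{0} = 1
g(4) = mex{0,1} = 2
g(5) = mex{1,2} = 0
g(6) = mex{0} = 1
g(7) = mex{0,1} = 2
g(8) = mex{1,2} = 0
g(9) = mex{0} = 1
g(10) = mex{1} = 0
So g(10) = 0.
Build the Grundy sequence for stack B with g(k) = mex{g(k−s) : s ∈ {4, 5, 6}, s ≤ k}:
g(0) = mex{} = 0
g(1) = mex{} = 0
g(2) = mex{} = 0
g(3) = mex{} = 0
g(4) = mex{0} = 1
g(5) = mex{0} = 1
g(6) = mex{0} = 1
g(7) = mex{0} = 1
So g(7) = 1.
By the Sprague-Grundy theorem, the Grundy value of a sum of independent games is the XOR of the component values.
Combined value = 0 ⊕ 1 = 1.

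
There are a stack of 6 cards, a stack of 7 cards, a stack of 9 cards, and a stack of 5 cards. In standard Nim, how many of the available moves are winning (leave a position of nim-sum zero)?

In binary:
  0110  (6)
  0111  (7)
  1001  (9)
  0101  (5)
  ----
  1101  (13)
The overall nim-sum is X = 13. A stack of size p has a winning move iff p XOR X < p (reduce it to p XOR X).
  6: 6 XOR 13 = 11 ≥ 6 — no move.
  7: 7 XOR 13 = 10 ≥ 7 — no move.
  9: 9 XOR 13 = 4 < 9 — winning move (to 4).
  5: 5 XOR 13 = 8 ≥ 5 — no move.
That gives 1 winning move.

1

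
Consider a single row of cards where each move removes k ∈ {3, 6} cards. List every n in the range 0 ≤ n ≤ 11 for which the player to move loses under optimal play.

0, 1, 2, 9, 10, 11

Grundy values for subtraction set {3, 6}:
g(0) = mex{} = 0
g(1) = mex{} = 0
g(2) = mex{} = 0
g(3) = mex{0} = 1
g(4) = mex{0} = 1
g(5) = mex{0} = 1
g(6) = mex{0,1} = 2
g(7) = mex{0,1} = 2
g(8) = mex{0,1} = 2
g(9) = mex{1,2} = 0
g(10) = mex{1,2} = 0
g(11) = mex{1,2} = 0
The P-positions (g = 0) in 0..11 are 0, 1, 2, 9, 10, 11.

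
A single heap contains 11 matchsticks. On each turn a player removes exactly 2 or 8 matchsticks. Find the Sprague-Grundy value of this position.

Build the Grundy sequence with g(k) = mex{g(k−s) : s ∈ {2, 8}, s ≤ k}:
k:     0  1  2  3  4  5  6  7  8  9 10 11
g(k):  0  0  1  1  0  0  1  1  2  2  0  0
So g(11) = 0.

0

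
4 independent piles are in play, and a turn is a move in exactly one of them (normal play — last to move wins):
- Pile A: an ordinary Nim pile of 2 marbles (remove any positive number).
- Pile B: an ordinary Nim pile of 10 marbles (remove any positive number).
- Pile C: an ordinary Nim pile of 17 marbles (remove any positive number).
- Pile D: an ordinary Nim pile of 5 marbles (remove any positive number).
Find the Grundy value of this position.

Pile A is a plain Nim pile of size 2, so its Grundy value is 2.
Pile B is a plain Nim pile of size 10, so its Grundy value is 10.
Pile C is a plain Nim pile of size 17, so its Grundy value is 17.
Pile D is a plain Nim pile of size 5, so its Grundy value is 5.
The value of a disjunctive sum is the nim-sum of the parts.
Combined value = 2 XOR 10 XOR 17 XOR 5 = 28.

28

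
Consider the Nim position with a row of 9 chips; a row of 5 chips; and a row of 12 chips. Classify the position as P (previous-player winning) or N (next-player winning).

Nim-sum: 9 XOR 5 XOR 12 = 0.
The nim-sum is 0, so this is a P-position: the player to move is in a losing position under optimal play.

P-position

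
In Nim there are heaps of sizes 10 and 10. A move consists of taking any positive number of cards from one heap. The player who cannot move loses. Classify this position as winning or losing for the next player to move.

Compute the nim-sum pairwise:
10 ⊕ 10 = 0
The nim-sum is 0, so this is a P-position: the player to move is in a losing position under optimal play.

Losing position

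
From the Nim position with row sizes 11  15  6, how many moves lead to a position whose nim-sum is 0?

3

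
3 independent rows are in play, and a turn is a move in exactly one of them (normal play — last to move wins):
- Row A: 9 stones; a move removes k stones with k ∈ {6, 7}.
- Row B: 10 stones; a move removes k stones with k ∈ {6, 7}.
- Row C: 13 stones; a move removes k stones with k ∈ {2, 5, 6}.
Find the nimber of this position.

For row A, compute g(0), g(1), … with moves {6, 7}:
g(0) = mex{} = 0
g(1) = mex{} = 0
g(2) = mex{} = 0
g(3) = mex{} = 0
g(4) = mex{} = 0
g(5) = mex{} = 0
g(6) = mex{0} = 1
g(7) = mex{0} = 1
g(8) = mex{0} = 1
g(9) = mex{0} = 1
So g(9) = 1.
Build the Grundy sequence for row B with g(k) = mex{g(k−s) : s ∈ {6, 7}, s ≤ k}:
g(0) = mex{} = 0
g(1) = mex{} = 0
g(2) = mex{} = 0
g(3) = mex{} = 0
g(4) = mex{} = 0
g(5) = mex{} = 0
g(6) = mex{0} = 1
g(7) = mex{0} = 1
g(8) = mex{0} = 1
g(9) = mex{0} = 1
g(10) = mex{0} = 1
So g(10) = 1.
For row C, compute g(0), g(1), … with moves {2, 5, 6}:
k:     0  1  2  3  4  5  6  7  8  9 10 11 12 13
g(k):  0  0  1  1  0  2  1  3  0  2  1  0  0  1
So g(13) = 1.
The value of a disjunctive sum is the nim-sum of the parts.
Combined value = 1 XOR 1 XOR 1 = 1.

1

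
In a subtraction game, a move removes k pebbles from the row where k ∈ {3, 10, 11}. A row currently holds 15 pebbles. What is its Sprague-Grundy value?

Grundy values for subtraction set {3, 10, 11}:
k:     0  1  2  3  4  5  6  7  8  9 10 11 12 13 14 15
g(k):  0  0  0  1  1  1  0  0  0  1  1  1  2  2  0  0
So g(15) = 0.

0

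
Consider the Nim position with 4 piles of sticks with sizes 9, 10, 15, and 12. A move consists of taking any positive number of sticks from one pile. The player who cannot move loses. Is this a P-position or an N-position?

P-position

Nim-sum: 9 ⊕ 10 ⊕ 15 ⊕ 12 = 0.
The nim-sum is 0, so this is a P-position: the player to move is in a losing position under optimal play.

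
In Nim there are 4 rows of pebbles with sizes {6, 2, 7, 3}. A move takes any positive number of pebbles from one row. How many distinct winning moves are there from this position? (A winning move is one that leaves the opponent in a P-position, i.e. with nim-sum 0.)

0

Write each in binary and XOR column by column:
  110  (6)
  010  (2)
  111  (7)
  011  (3)
  ---
  000  (0)
The nim-sum is already 0, so every move leaves a nonzero nim-sum — there are no winning moves.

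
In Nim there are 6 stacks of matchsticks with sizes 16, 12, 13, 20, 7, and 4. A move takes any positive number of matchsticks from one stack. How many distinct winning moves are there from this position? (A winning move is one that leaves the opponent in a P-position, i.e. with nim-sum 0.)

5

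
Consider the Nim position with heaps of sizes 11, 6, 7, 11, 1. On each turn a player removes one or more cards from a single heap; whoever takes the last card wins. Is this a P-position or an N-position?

In binary:
  1011  (11)
  0110  (6)
  0111  (7)
  1011  (11)
  0001  (1)
  ----
  0000  (0)
The nim-sum is 0, so this is a P-position: the player to move is in a losing position under optimal play.

P-position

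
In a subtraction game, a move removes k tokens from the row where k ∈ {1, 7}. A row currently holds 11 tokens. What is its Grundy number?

1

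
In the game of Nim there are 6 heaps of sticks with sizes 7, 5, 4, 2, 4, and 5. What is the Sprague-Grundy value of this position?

5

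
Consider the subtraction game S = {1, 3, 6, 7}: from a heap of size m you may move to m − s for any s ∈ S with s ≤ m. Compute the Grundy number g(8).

Build the Grundy sequence with g(k) = mex{g(k−s) : s ∈ {1, 3, 6, 7}, s ≤ k}:
g(0) = mex{} = 0
g(1) = mex{0} = 1
g(2) = mex{1} = 0
g(3) = mex{0} = 1
g(4) = mex{1} = 0
g(5) = mex{0} = 1
g(6) = mex{0,1} = 2
g(7) = mex{0,1,2} = 3
g(8) = mex{0,1,3} = 2
So g(8) = 2.

2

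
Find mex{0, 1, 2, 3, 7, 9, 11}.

The values 0, 1, 2, 3 are all present; 4 is the first non-negative integer missing from the set.

4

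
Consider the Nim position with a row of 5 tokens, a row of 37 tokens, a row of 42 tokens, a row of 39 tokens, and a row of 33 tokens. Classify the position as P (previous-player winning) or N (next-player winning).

Write each in binary and XOR column by column:
  000101  (5)
  100101  (37)
  101010  (42)
  100111  (39)
  100001  (33)
  ------
  001100  (12)
The nim-sum is 12 ≠ 0, so this is an N-position: the player to move can win.

N-position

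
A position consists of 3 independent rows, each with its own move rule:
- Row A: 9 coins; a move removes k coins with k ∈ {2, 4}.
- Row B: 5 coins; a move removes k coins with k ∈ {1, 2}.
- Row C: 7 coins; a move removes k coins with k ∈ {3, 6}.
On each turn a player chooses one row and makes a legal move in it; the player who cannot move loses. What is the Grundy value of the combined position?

Grundy values for row A (subtraction set {2, 4}):
k:     0  1  2  3  4  5  6  7  8  9
g(k):  0  0  1  1  2  2  0  0  1  1
So g(9) = 1.
For row B, compute g(0), g(1), … with moves {1, 2}:
g(0) = mex{} = 0
g(1) = mex{0} = 1
g(2) = mex{0,1} = 2
g(3) = mex{1,2} = 0
g(4) = mex{0,2} = 1
g(5) = mex{0,1} = 2
So g(5) = 2.
Build the Grundy sequence for row C with g(k) = mex{g(k−s) : s ∈ {3, 6}, s ≤ k}:
g(0) = mex{} = 0
g(1) = mex{} = 0
g(2) = mex{} = 0
g(3) = mex{0} = 1
g(4) = mex{0} = 1
g(5) = mex{0} = 1
g(6) = mex{0,1} = 2
g(7) = mex{0,1} = 2
So g(7) = 2.
The value of a disjunctive sum is the nim-sum of the parts.
Combined value = 1 XOR 2 XOR 2 = 1.

1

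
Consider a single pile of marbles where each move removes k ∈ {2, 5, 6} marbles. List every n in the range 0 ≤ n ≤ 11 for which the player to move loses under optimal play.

Build the Grundy sequence with g(k) = mex{g(k−s) : s ∈ {2, 5, 6}, s ≤ k}:
k:     0  1  2  3  4  5  6  7  8  9 10 11
g(k):  0  0  1  1  0  2  1  3  0  2  1  0
The P-positions (g = 0) in 0..11 are 0, 1, 4, 8, 11.

0, 1, 4, 8, 11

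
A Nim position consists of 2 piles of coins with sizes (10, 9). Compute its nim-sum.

Nim-sum: 10 ^ 9 = 3.

3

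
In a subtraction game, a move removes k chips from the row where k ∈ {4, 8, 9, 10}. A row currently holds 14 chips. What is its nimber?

Grundy values for subtraction set {4, 8, 9, 10}:
k:     0  1  2  3  4  5  6  7  8  9 10 11 12 13 14
g(k):  0  0  0  0  1  1  1  1  2  2  2  2  3  3  0
So g(14) = 0.

0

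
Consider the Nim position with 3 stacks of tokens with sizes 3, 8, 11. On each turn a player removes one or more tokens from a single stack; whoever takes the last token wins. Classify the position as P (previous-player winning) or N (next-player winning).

P-position

Nim-sum: 3 XOR 8 XOR 11 = 0.
The nim-sum is 0, so this is a P-position: the player to move is in a losing position under optimal play.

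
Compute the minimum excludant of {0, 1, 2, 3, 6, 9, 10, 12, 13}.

The values 0, 1, 2, 3 are all present; 4 is the first non-negative integer missing from the set.

4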